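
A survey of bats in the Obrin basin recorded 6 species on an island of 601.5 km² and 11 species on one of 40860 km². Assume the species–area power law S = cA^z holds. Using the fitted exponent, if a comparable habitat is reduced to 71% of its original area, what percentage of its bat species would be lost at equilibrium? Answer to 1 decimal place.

z = ln(11/6) / ln(40860/601.5) = 0.6061 / 4.2185 = 0.1437
S_new/S_old = (A_new/A_old)^z = 0.71^0.1437 = exp(0.1437 × -0.3425) = 0.952
Fraction lost = 1 − 0.952 = 0.04802

4.8%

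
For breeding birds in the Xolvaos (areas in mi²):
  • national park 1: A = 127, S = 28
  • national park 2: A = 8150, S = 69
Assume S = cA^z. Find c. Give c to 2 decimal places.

9.80

z = ln(S₂/S₁) / ln(A₂/A₁) = ln(69/28) / ln(8150/127) = 0.9019 / 4.1616 = 0.2167
c = S₁ / A₁^z = 28 / 127^0.2167 = 28 / 2.857 = 9.8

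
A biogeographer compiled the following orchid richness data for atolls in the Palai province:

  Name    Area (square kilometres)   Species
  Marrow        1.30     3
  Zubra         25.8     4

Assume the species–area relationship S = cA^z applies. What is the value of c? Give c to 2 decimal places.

2.93

z = ln(S₂/S₁) / ln(A₂/A₁) = ln(4/3) / ln(25.8/1.3) = 0.2877 / 2.9880 = 0.0963
c = S₁ / A₁^z = 3 / 1.3^0.0963 = 3 / 1.026 = 2.925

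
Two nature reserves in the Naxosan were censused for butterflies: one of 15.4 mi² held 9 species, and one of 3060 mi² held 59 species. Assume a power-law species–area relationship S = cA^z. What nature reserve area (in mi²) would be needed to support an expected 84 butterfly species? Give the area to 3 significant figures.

8270 mi²

z = ln(59/9) / ln(3060/15.4) = 1.8803 / 5.2918 = 0.3553
c = 9 / 15.4^0.3553 = 9 / 2.642 = 3.406
A = (84/3.406)^(1/0.3553) ⇒ ln A = ln(24.66)/0.3553 = 9.0204
A = e^9.0204 ≈ 8270 mi²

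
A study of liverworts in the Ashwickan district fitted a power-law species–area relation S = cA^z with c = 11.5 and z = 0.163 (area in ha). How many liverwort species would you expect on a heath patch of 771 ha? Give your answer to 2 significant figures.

S = 11.5 × 771^0.163
ln S = ln 11.5 + 0.163 × ln 771 = 2.4423 + 0.163 × 6.6477 = 3.5259
S = e^3.5259 ≈ 33.99

34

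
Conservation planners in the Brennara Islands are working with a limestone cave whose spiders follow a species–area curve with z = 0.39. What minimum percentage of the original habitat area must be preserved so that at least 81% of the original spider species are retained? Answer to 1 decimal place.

58.3%

Need (A_new/A_old)^0.39 = 0.81, so A_new/A_old = 0.81^(1/0.39) = 0.81^2.564
ln(A_new/A_old) = ln 0.81 / 0.39 = -0.2107 / 0.39 = -0.5403
A_new/A_old = e^-0.5403 ≈ 0.5826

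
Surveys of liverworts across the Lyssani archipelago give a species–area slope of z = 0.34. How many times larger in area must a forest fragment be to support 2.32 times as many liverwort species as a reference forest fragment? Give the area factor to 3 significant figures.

11.9

(A₂/A₁)^0.34 = 2.32, so A₂/A₁ = 2.32^(1/0.34) = 2.32^2.941
ln(A₂/A₁) = ln 2.32 / 0.34 = 0.8416 / 0.34 = 2.4752
A₂/A₁ = e^2.4752 ≈ 11.88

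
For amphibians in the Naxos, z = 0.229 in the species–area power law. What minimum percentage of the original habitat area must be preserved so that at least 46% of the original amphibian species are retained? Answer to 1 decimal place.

Need (A_new/A_old)^0.229 = 0.46, so A_new/A_old = 0.46^(1/0.229) = 0.46^4.367
ln(A_new/A_old) = ln 0.46 / 0.229 = -0.7765 / 0.229 = -3.3910
A_new/A_old = e^-3.3910 ≈ 0.03368

3.4%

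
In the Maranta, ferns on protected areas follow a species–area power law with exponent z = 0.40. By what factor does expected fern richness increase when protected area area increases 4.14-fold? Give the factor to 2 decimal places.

S₂/S₁ = (A₂/A₁)^z = 4.14^0.4
ln(S₂/S₁) = 0.4 × ln 4.14 = 0.4 × 1.4207 = 0.5683
S₂/S₁ = e^0.5683 ≈ 1.765

1.77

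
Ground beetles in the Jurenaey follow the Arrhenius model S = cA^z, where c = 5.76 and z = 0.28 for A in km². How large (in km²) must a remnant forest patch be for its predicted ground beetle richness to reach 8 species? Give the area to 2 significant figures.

3.2 km²

8 = 5.76 × A^0.28  ⇒  A^0.28 = 8/5.76 = 1.389
ln A = ln(1.389) / 0.28 = 0.3285 / 0.28 = 1.1732
A = e^1.1732 ≈ 3.232 km²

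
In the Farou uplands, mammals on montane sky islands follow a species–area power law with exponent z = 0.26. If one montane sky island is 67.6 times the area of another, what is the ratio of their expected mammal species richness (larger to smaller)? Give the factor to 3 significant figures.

2.99

S₂/S₁ = (A₂/A₁)^z = 67.6^0.26
ln(S₂/S₁) = 0.26 × ln 67.6 = 0.26 × 4.2136 = 1.0955
S₂/S₁ = e^1.0955 ≈ 2.991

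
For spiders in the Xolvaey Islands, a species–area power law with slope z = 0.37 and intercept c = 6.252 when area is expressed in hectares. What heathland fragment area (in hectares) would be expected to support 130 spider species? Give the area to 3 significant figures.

3650 hectares

130 = 6.252 × A^0.37  ⇒  A^0.37 = 130/6.252 = 20.79
ln A = ln(20.79) / 0.37 = 3.0346 / 0.37 = 8.2017
A = e^8.2017 ≈ 3647 hectares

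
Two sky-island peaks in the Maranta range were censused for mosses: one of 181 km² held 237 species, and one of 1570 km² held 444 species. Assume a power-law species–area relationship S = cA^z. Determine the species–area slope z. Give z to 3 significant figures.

0.291

Taking logs: ln S = ln c + z ln A, so z = (ln S₂ − ln S₁)/(ln A₂ − ln A₁).
z = ln(444/237) / ln(1570/181) = ln(1.873) / ln(8.674) = 0.6278 / 2.1603 = 0.2906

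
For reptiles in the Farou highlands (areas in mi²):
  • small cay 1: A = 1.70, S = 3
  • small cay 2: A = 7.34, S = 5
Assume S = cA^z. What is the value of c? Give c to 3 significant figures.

z = ln(S₂/S₁) / ln(A₂/A₁) = ln(5/3) / ln(7.34/1.7) = 0.5108 / 1.4627 = 0.3492
c = S₁ / A₁^z = 3 / 1.7^0.3492 = 3 / 1.204 = 2.493

2.49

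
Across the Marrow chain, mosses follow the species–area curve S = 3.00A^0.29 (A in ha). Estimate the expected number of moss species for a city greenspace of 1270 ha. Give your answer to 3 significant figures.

S = 3 × 1270^0.29 = 3 × 7.945 ≈ 23.84

23.8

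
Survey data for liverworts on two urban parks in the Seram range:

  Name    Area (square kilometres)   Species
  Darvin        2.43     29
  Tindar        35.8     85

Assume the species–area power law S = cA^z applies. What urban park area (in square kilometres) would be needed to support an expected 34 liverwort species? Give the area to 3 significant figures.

z = ln(85/29) / ln(35.8/2.43) = 1.0754 / 2.6901 = 0.3998
c = 29 / 2.43^0.3998 = 29 / 1.426 = 20.34
A = (34/20.34)^(1/0.3998) ⇒ ln A = ln(1.672)/0.3998 = 1.2858
A = e^1.2858 ≈ 3.618 square kilometres

3.62 square kilometres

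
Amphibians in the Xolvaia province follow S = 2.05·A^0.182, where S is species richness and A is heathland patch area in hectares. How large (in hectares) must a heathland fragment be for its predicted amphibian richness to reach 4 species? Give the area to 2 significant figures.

4 = 2.05 × A^0.182  ⇒  A^0.182 = 4/2.05 = 1.951
ln A = ln(1.951) / 0.182 = 0.6685 / 0.182 = 3.6728
A = e^3.6728 ≈ 39.36 hectares

39 hectares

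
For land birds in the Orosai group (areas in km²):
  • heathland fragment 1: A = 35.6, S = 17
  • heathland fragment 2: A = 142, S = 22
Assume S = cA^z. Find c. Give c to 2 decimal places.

8.74

z = ln(S₂/S₁) / ln(A₂/A₁) = ln(22/17) / ln(142/35.6) = 0.2578 / 1.3835 = 0.1864
c = S₁ / A₁^z = 17 / 35.6^0.1864 = 17 / 1.946 = 8.736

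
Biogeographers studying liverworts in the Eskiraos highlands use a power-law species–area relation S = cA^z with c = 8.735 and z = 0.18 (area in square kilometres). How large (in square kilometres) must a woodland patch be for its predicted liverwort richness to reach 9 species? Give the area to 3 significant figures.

9 = 8.735 × A^0.18  ⇒  A^0.18 = 9/8.735 = 1.03
ln A = ln(1.03) / 0.18 = 0.0299 / 0.18 = 0.1660
A = e^0.1660 ≈ 1.181 square kilometres

1.18 square kilometres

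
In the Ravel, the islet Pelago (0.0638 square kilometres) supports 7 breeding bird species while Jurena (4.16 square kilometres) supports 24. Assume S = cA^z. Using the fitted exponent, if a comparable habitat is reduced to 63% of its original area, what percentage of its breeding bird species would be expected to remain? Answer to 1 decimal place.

z = ln(24/7) / ln(4.16/0.0638) = 1.2321 / 4.1775 = 0.2949
S_new/S_old = (A_new/A_old)^z = 0.63^0.2949 = exp(0.2949 × -0.4620) = 0.8726

87.3%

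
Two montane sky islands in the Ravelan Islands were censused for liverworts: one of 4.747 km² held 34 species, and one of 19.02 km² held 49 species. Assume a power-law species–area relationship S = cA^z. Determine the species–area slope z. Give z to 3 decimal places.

0.263

Taking logs: ln S = ln c + z ln A, so z = (ln S₂ − ln S₁)/(ln A₂ − ln A₁).
z = ln(49/34) / ln(19.02/4.747) = ln(1.441) / ln(4.007) = 0.3655 / 1.3880 = 0.2633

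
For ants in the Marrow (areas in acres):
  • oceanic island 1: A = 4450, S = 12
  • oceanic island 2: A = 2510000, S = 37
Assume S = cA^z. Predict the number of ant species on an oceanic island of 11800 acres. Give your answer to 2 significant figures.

14

z = ln(37/12) / ln(2510000/4450) = 1.1260 / 6.3351 = 0.1777
c = 12 / 4450^0.1777 = 12 / 4.451 = 2.696
S₃ = 2.696 × 11800^0.1777 = 2.696 × 5.293 ≈ 14.27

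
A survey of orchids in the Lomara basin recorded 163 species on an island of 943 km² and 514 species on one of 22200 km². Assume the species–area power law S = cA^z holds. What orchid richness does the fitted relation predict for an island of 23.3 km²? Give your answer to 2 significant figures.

z = ln(514/163) / ln(22200/943) = 1.1485 / 3.1588 = 0.3636
c = 163 / 943^0.3636 = 163 / 12.06 = 13.51
S₃ = 13.51 × 23.3^0.3636 = 13.51 × 3.142 ≈ 42.45

42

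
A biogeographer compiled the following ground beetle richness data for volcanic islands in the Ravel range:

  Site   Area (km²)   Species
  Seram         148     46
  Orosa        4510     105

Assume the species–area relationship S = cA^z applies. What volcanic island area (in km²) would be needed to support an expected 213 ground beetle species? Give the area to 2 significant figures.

z = ln(105/46) / ln(4510/148) = 0.8253 / 3.4168 = 0.2415
c = 46 / 148^0.2415 = 46 / 3.344 = 13.76
A = (213/13.76)^(1/0.2415) ⇒ ln A = ln(15.48)/0.2415 = 11.3424
A = e^11.3424 ≈ 84324 km²

84000 km²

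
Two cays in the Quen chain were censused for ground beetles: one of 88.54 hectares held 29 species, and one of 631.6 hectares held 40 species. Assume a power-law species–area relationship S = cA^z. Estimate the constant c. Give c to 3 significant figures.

13.9

z = ln(S₂/S₁) / ln(A₂/A₁) = ln(40/29) / ln(631.6/88.54) = 0.3216 / 1.9648 = 0.1637
c = S₁ / A₁^z = 29 / 88.54^0.1637 = 29 / 2.083 = 13.92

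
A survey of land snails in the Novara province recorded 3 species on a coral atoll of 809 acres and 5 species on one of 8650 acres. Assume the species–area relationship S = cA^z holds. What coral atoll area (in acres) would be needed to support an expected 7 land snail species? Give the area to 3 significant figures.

z = ln(5/3) / ln(8650/809) = 0.5108 / 2.3695 = 0.2156
c = 3 / 809^0.2156 = 3 / 4.235 = 0.7083
A = (7/0.7083)^(1/0.2156) ⇒ ln A = ln(9.883)/0.2156 = 10.6261
A = e^10.6261 ≈ 41195 acres

41200 acres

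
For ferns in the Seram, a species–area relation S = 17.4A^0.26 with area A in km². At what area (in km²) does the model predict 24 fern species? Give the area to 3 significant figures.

24 = 17.4 × A^0.26  ⇒  A^0.26 = 24/17.4 = 1.379
ln A = ln(1.379) / 0.26 = 0.3216 / 0.26 = 1.2369
A = e^1.2369 ≈ 3.445 km²

3.44 km²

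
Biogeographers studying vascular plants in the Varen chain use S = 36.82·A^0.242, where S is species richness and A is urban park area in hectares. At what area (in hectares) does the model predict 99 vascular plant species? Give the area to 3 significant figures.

59.6 hectares

99 = 36.82 × A^0.242  ⇒  A^0.242 = 99/36.82 = 2.689
ln A = ln(2.689) / 0.242 = 0.9891 / 0.242 = 4.0871
A = e^4.0871 ≈ 59.57 hectares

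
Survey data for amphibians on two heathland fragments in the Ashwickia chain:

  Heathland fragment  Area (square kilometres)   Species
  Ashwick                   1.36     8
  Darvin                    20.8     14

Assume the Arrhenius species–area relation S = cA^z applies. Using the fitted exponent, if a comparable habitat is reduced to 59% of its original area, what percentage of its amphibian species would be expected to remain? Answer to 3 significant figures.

89.7%

z = ln(14/8) / ln(20.8/1.36) = 0.5596 / 2.7275 = 0.2052
S_new/S_old = (A_new/A_old)^z = 0.59^0.2052 = exp(0.2052 × -0.5276) = 0.8974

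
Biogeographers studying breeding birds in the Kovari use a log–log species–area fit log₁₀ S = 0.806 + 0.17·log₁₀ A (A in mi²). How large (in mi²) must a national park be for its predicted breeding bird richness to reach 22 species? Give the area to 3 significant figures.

22 = 6.397 × A^0.17  ⇒  A^0.17 = 22/6.397 = 3.439
ln A = ln(3.439) / 0.17 = 1.2352 / 0.17 = 7.2656
A = e^7.2656 ≈ 1430 mi²

1430 mi²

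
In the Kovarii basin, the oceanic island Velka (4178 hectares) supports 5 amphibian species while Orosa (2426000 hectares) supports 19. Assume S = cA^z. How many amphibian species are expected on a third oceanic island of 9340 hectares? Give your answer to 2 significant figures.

5.9

z = ln(19/5) / ln(2426000/4178) = 1.3350 / 6.3642 = 0.2098
c = 5 / 4178^0.2098 = 5 / 5.749 = 0.8698
S₃ = 0.8698 × 9340^0.2098 = 0.8698 × 6.805 ≈ 5.919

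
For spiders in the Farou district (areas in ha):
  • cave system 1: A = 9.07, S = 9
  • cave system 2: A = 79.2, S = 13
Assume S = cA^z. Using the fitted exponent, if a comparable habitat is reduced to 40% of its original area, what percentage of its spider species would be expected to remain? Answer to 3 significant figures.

85.6%

z = ln(13/9) / ln(79.2/9.07) = 0.3677 / 2.1670 = 0.1697
S_new/S_old = (A_new/A_old)^z = 0.4^0.1697 = exp(0.1697 × -0.9163) = 0.856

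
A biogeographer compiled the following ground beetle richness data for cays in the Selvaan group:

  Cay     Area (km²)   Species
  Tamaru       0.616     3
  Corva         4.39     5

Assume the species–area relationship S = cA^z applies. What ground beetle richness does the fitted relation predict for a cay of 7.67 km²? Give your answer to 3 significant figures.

5.78

z = ln(5/3) / ln(4.39/0.616) = 0.5108 / 1.9638 = 0.2601
c = 3 / 0.616^0.2601 = 3 / 0.8816 = 3.403
S₃ = 3.403 × 7.67^0.2601 = 3.403 × 1.699 ≈ 5.781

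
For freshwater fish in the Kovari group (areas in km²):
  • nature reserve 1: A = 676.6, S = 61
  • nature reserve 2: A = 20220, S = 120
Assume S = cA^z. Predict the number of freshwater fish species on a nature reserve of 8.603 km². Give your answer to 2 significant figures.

26

z = ln(120/61) / ln(20220/676.6) = 0.6766 / 3.3973 = 0.1992
c = 61 / 676.6^0.1992 = 61 / 3.662 = 16.66
S₃ = 16.66 × 8.603^0.1992 = 16.66 × 1.535 ≈ 25.57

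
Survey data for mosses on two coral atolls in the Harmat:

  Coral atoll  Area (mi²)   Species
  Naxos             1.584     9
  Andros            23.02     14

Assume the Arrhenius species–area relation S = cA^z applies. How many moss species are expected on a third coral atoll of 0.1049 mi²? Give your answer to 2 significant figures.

5.7

z = ln(14/9) / ln(23.02/1.584) = 0.4418 / 2.6764 = 0.1651
c = 9 / 1.584^0.1651 = 9 / 1.079 = 8.342
S₃ = 8.342 × 0.1049^0.1651 = 8.342 × 0.6892 ≈ 5.749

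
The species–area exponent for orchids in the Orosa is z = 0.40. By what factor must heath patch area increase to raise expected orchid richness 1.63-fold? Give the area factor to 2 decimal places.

(A₂/A₁)^0.4 = 1.63, so A₂/A₁ = 1.63^(1/0.4) = 1.63^2.5
ln(A₂/A₁) = ln 1.63 / 0.4 = 0.4886 / 0.4 = 1.2215
A₂/A₁ = e^1.2215 ≈ 3.392

3.39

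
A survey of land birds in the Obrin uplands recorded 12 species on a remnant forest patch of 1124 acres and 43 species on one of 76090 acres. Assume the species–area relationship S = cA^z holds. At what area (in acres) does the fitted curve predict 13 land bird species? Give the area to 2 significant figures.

z = ln(43/12) / ln(76090/1124) = 1.2763 / 4.2150 = 0.3028
c = 12 / 1124^0.3028 = 12 / 8.39 = 1.43
A = (13/1.43)^(1/0.3028) ⇒ ln A = ln(9.089)/0.3028 = 7.2890
A = e^7.2890 ≈ 1464 acres

1500 acres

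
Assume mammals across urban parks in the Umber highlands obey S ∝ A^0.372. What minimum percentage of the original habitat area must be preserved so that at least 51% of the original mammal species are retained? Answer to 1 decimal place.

16.4%

Need (A_new/A_old)^0.372 = 0.51, so A_new/A_old = 0.51^(1/0.372) = 0.51^2.688
ln(A_new/A_old) = ln 0.51 / 0.372 = -0.6733 / 0.372 = -1.8101
A_new/A_old = e^-1.8101 ≈ 0.1636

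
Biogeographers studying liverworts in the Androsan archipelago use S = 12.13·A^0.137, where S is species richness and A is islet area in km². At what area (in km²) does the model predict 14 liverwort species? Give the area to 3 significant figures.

14 = 12.13 × A^0.137  ⇒  A^0.137 = 14/12.13 = 1.154
ln A = ln(1.154) / 0.137 = 0.1434 / 0.137 = 1.0465
A = e^1.0465 ≈ 2.848 km²

2.85 km²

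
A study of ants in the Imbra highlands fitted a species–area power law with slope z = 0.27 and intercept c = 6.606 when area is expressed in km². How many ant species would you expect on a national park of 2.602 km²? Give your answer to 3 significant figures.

8.55

S = 6.606 × 2.602^0.27 = 6.606 × 1.295 ≈ 8.552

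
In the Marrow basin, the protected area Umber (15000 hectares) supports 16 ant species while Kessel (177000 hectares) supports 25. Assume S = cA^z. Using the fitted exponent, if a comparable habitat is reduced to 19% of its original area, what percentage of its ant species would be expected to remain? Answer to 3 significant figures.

z = ln(25/16) / ln(177000/15000) = 0.4463 / 2.4681 = 0.1808
S_new/S_old = (A_new/A_old)^z = 0.19^0.1808 = exp(0.1808 × -1.6607) = 0.7406

74.1%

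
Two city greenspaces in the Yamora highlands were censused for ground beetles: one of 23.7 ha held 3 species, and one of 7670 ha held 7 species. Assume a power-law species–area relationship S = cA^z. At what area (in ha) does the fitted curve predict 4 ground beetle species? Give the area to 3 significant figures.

169 ha

z = ln(7/3) / ln(7670/23.7) = 0.8473 / 5.7796 = 0.1466
c = 3 / 23.7^0.1466 = 3 / 1.591 = 1.886
A = (4/1.886)^(1/0.1466) ⇒ ln A = ln(2.121)/0.1466 = 5.1278
A = e^5.1278 ≈ 168.6 ha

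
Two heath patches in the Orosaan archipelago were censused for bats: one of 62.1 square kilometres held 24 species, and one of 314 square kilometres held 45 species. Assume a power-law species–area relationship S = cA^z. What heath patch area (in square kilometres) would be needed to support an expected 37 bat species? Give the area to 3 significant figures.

190 square kilometres

z = ln(45/24) / ln(314/62.1) = 0.6286 / 1.6206 = 0.3879
c = 24 / 62.1^0.3879 = 24 / 4.96 = 4.839
A = (37/4.839)^(1/0.3879) ⇒ ln A = ln(7.647)/0.3879 = 5.2447
A = e^5.2447 ≈ 189.6 square kilometres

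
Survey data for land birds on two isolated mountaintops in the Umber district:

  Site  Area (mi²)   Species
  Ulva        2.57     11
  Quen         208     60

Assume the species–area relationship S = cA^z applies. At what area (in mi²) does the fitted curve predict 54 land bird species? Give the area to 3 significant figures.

158 mi²

z = ln(60/11) / ln(208/2.57) = 1.6964 / 4.3936 = 0.3861
c = 11 / 2.57^0.3861 = 11 / 1.44 = 7.64
A = (54/7.64)^(1/0.3861) ⇒ ln A = ln(7.068)/0.3861 = 5.0647
A = e^5.0647 ≈ 158.3 mi²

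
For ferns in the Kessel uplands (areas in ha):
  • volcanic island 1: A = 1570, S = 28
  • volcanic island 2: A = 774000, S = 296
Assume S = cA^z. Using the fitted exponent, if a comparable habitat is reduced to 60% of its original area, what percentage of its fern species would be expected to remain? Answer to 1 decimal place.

82.3%

z = ln(296/28) / ln(774000/1570) = 2.3582 / 6.2005 = 0.3803
S_new/S_old = (A_new/A_old)^z = 0.6^0.3803 = exp(0.3803 × -0.5108) = 0.8234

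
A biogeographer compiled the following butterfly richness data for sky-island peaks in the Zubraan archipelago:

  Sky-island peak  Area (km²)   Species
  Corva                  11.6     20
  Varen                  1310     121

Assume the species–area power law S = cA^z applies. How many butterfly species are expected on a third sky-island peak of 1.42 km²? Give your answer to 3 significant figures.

z = ln(121/20) / ln(1310/11.6) = 1.8001 / 4.7268 = 0.3808
c = 20 / 11.6^0.3808 = 20 / 2.543 = 7.864
S₃ = 7.864 × 1.42^0.3808 = 7.864 × 1.143 ≈ 8.988

8.99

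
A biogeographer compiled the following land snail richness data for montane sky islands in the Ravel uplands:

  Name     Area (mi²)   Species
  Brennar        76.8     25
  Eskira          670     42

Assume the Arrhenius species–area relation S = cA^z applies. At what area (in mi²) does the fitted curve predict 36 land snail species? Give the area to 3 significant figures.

z = ln(42/25) / ln(670/76.8) = 0.5188 / 2.1661 = 0.2395
c = 25 / 76.8^0.2395 = 25 / 2.829 = 8.839
A = (36/8.839)^(1/0.2395) ⇒ ln A = ln(4.073)/0.2395 = 5.8637
A = e^5.8637 ≈ 352 mi²

352 mi²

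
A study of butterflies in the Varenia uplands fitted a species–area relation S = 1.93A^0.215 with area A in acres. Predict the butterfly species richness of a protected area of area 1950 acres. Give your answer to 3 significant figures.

9.84

S = 1.93 × 1950^0.215
ln S = ln 1.93 + 0.215 × ln 1950 = 0.6575 + 0.215 × 7.5756 = 2.2863
S = e^2.2863 ≈ 9.838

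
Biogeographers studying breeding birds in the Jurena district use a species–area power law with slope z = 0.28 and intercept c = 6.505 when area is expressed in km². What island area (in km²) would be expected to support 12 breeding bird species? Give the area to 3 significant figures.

8.91 km²

12 = 6.505 × A^0.28  ⇒  A^0.28 = 12/6.505 = 1.845
ln A = ln(1.845) / 0.28 = 0.6123 / 0.28 = 2.1869
A = e^2.1869 ≈ 8.908 km²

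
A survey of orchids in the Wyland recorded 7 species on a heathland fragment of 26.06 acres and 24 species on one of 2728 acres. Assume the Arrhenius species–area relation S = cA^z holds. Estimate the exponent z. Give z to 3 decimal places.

0.265

Taking logs: ln S = ln c + z ln A, so z = (ln S₂ − ln S₁)/(ln A₂ − ln A₁).
z = ln(24/7) / ln(2728/26.06) = ln(3.429) / ln(104.7) = 1.2321 / 4.6509 = 0.2649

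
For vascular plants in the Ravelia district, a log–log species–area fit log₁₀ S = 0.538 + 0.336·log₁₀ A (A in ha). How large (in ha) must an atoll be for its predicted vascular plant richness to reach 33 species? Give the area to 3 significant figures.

828 ha

33 = 3.451 × A^0.336  ⇒  A^0.336 = 33/3.451 = 9.561
ln A = ln(9.561) / 0.336 = 2.2577 / 0.336 = 6.7194
A = e^6.7194 ≈ 828.3 ha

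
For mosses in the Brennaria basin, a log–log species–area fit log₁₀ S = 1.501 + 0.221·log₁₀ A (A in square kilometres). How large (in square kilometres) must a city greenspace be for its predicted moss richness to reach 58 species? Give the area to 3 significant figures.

58 = 31.7 × A^0.221  ⇒  A^0.221 = 58/31.7 = 1.83
ln A = ln(1.83) / 0.221 = 0.6043 / 0.221 = 2.7342
A = e^2.7342 ≈ 15.4 square kilometres

15.4 square kilometres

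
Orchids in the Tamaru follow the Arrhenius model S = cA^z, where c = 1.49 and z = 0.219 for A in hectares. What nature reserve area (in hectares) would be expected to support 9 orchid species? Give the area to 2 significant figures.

3700 hectares

9 = 1.49 × A^0.219  ⇒  A^0.219 = 9/1.49 = 6.04
ln A = ln(6.04) / 0.219 = 1.7984 / 0.219 = 8.2121
A = e^8.2121 ≈ 3685 hectares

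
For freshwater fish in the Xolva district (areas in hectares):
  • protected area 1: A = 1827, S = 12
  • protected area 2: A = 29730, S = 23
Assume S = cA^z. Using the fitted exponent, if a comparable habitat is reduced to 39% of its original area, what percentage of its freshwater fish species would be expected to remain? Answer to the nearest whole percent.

80%

z = ln(23/12) / ln(29730/1827) = 0.6506 / 2.7895 = 0.2332
S_new/S_old = (A_new/A_old)^z = 0.39^0.2332 = exp(0.2332 × -0.9416) = 0.8028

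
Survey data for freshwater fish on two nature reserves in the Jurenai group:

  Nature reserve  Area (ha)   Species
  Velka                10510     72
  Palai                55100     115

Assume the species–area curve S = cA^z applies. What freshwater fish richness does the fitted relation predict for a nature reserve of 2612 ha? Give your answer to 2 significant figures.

z = ln(115/72) / ln(55100/10510) = 0.4683 / 1.6568 = 0.2826
c = 72 / 10510^0.2826 = 72 / 13.7 = 5.257
S₃ = 5.257 × 2612^0.2826 = 5.257 × 9.241 ≈ 48.58

49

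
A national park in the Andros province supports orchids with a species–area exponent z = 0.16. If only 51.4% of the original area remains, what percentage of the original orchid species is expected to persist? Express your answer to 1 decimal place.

89.9%

S_new/S_old = (A_new/A_old)^z = 0.514^0.16
= exp(0.16 × ln 0.514) = exp(0.16 × -0.6655) = exp(-0.1065) ≈ 0.899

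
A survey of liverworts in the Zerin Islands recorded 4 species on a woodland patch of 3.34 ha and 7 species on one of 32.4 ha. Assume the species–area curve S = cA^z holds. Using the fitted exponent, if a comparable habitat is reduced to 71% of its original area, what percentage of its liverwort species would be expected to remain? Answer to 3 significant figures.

91.9%

z = ln(7/4) / ln(32.4/3.34) = 0.5596 / 2.2722 = 0.2463
S_new/S_old = (A_new/A_old)^z = 0.71^0.2463 = exp(0.2463 × -0.3425) = 0.9191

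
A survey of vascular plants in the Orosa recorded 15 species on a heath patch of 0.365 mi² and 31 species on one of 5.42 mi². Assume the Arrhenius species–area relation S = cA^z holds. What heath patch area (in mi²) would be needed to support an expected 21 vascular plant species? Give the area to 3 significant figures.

z = ln(31/15) / ln(5.42/0.365) = 0.7259 / 2.6980 = 0.2691
c = 15 / 0.365^0.2691 = 15 / 0.7625 = 19.67
A = (21/19.67)^(1/0.2691) ⇒ ln A = ln(1.067)/0.2691 = 0.2426
A = e^0.2426 ≈ 1.275 mi²

1.27 mi²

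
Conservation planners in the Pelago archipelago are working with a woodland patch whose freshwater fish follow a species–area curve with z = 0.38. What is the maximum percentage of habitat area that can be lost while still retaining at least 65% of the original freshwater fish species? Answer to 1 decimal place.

Need (A_new/A_old)^0.38 = 0.65, so A_new/A_old = 0.65^(1/0.38) = 0.65^2.632
ln(A_new/A_old) = ln 0.65 / 0.38 = -0.4308 / 0.38 = -1.1336
A_new/A_old = e^-1.1336 ≈ 0.3219
Fraction that can be lost = 1 − 0.3219 = 0.6781

67.8%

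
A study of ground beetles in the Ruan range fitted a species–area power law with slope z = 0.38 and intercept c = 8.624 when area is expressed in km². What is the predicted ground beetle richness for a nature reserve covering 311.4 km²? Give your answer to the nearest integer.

76 species

S = 8.624 × 311.4^0.38
ln S = ln 8.624 + 0.38 × ln 311.4 = 2.1545 + 0.38 × 5.7411 = 4.3362
S = e^4.3362 ≈ 76.41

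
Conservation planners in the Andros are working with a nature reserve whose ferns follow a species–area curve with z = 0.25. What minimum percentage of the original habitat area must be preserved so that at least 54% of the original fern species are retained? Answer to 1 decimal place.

8.5%

Need (A_new/A_old)^0.25 = 0.54, so A_new/A_old = 0.54^(1/0.25) = 0.54^4
ln(A_new/A_old) = ln 0.54 / 0.25 = -0.6162 / 0.25 = -2.4647
A_new/A_old = e^-2.4647 ≈ 0.08503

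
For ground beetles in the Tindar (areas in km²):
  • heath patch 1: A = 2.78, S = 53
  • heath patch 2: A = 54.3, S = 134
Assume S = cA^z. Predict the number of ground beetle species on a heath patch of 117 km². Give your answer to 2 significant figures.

z = ln(134/53) / ln(54.3/2.78) = 0.9275 / 2.9721 = 0.3121
c = 53 / 2.78^0.3121 = 53 / 1.376 = 38.52
S₃ = 38.52 × 117^0.3121 = 38.52 × 4.42 ≈ 170.3

170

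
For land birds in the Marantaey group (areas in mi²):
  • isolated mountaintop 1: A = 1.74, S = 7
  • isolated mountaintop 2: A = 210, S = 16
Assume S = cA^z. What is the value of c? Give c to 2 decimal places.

6.36

z = ln(S₂/S₁) / ln(A₂/A₁) = ln(16/7) / ln(210/1.74) = 0.8267 / 4.7932 = 0.1725
c = S₁ / A₁^z = 7 / 1.74^0.1725 = 7 / 1.1 = 6.362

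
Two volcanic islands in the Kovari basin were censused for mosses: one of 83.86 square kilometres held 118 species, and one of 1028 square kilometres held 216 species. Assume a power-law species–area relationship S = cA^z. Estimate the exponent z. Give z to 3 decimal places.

0.241

Taking logs: ln S = ln c + z ln A, so z = (ln S₂ − ln S₁)/(ln A₂ − ln A₁).
z = ln(216/118) / ln(1028/83.86) = ln(1.831) / ln(12.26) = 0.6046 / 2.5062 = 0.2412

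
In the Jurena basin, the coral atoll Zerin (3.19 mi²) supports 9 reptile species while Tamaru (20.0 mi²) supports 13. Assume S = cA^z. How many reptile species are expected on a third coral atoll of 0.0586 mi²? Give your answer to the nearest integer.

4

z = ln(13/9) / ln(20/3.19) = 0.3677 / 1.8357 = 0.2003
c = 9 / 3.19^0.2003 = 9 / 1.262 = 7.134
S₃ = 7.134 × 0.0586^0.2003 = 7.134 × 0.5665 ≈ 4.041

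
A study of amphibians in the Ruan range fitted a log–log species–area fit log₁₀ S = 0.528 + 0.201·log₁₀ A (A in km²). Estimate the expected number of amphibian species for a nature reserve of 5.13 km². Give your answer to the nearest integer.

5 species

S = 3.373 × 5.13^0.201
ln S = ln 3.373 + 0.201 × ln 5.13 = 1.2158 + 0.201 × 1.6351 = 1.5444
S = e^1.5444 ≈ 4.685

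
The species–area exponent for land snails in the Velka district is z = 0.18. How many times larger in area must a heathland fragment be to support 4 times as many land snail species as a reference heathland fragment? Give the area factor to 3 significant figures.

2210

(A₂/A₁)^0.18 = 4, so A₂/A₁ = 4^(1/0.18) = 4^5.556
ln(A₂/A₁) = ln 4 / 0.18 = 1.3863 / 0.18 = 7.7016
A₂/A₁ = e^7.7016 ≈ 2212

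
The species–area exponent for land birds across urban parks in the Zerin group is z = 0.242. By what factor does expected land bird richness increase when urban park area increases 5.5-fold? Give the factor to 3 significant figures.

1.51

S₂/S₁ = (A₂/A₁)^z = 5.5^0.242
ln(S₂/S₁) = 0.242 × ln 5.5 = 0.242 × 1.7047 = 0.4125
S₂/S₁ = e^0.4125 ≈ 1.511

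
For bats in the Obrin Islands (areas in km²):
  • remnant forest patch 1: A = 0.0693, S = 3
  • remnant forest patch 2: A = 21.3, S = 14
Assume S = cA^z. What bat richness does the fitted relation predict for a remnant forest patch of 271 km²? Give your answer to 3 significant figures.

27.7

z = ln(14/3) / ln(21.3/0.0693) = 1.5404 / 5.7280 = 0.2689
c = 3 / 0.0693^0.2689 = 3 / 0.4878 = 6.15
S₃ = 6.15 × 271^0.2689 = 6.15 × 4.511 ≈ 27.75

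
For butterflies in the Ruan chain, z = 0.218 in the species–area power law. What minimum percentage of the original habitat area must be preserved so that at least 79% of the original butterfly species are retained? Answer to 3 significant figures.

Need (A_new/A_old)^0.218 = 0.79, so A_new/A_old = 0.79^(1/0.218) = 0.79^4.587
ln(A_new/A_old) = ln 0.79 / 0.218 = -0.2357 / 0.218 = -1.0813
A_new/A_old = e^-1.0813 ≈ 0.3392

33.9%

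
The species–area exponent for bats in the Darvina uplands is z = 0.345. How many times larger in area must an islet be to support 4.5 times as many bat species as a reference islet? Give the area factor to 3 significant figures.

78.2

(A₂/A₁)^0.345 = 4.5, so A₂/A₁ = 4.5^(1/0.345) = 4.5^2.899
ln(A₂/A₁) = ln 4.5 / 0.345 = 1.5041 / 0.345 = 4.3596
A₂/A₁ = e^4.3596 ≈ 78.23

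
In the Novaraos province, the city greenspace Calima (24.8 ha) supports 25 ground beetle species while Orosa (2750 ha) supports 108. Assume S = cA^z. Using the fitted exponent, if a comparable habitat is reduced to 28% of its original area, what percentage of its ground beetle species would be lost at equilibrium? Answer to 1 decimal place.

z = ln(108/25) / ln(2750/24.8) = 1.4633 / 4.7085 = 0.3108
S_new/S_old = (A_new/A_old)^z = 0.28^0.3108 = exp(0.3108 × -1.2730) = 0.6733
Fraction lost = 1 − 0.6733 = 0.3267

32.7%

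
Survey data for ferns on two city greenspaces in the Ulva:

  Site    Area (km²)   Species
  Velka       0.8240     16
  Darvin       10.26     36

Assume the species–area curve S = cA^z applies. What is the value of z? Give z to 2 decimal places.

Taking logs: ln S = ln c + z ln A, so z = (ln S₂ − ln S₁)/(ln A₂ − ln A₁).
z = ln(36/16) / ln(10.26/0.824) = ln(2.25) / ln(12.45) = 0.8109 / 2.5218 = 0.3216

0.32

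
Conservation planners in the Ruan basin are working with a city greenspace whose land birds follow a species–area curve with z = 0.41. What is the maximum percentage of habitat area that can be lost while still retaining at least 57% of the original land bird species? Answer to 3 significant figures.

74.6%

Need (A_new/A_old)^0.41 = 0.57, so A_new/A_old = 0.57^(1/0.41) = 0.57^2.439
ln(A_new/A_old) = ln 0.57 / 0.41 = -0.5621 / 0.41 = -1.3710
A_new/A_old = e^-1.3710 ≈ 0.2538
Fraction that can be lost = 1 − 0.2538 = 0.7462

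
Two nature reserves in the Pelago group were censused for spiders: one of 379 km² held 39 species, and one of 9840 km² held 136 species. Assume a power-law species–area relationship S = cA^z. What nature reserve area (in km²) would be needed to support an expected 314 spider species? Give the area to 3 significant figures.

z = ln(136/39) / ln(9840/379) = 1.2491 / 3.2567 = 0.3835
c = 39 / 379^0.3835 = 39 / 9.751 = 4
A = (314/4)^(1/0.3835) ⇒ ln A = ln(78.51)/0.3835 = 11.3758
A = e^11.3758 ≈ 87184 km²

87200 km²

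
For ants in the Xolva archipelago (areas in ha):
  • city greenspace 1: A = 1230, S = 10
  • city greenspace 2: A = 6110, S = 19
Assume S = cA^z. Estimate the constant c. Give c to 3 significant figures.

z = ln(S₂/S₁) / ln(A₂/A₁) = ln(19/10) / ln(6110/1230) = 0.6419 / 1.6029 = 0.4004
c = S₁ / A₁^z = 10 / 1230^0.4004 = 10 / 17.27 = 0.579

0.579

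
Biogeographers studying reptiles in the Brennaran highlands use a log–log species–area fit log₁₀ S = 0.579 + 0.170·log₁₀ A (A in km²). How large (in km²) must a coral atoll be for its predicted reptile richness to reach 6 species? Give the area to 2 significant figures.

15 km²

6 = 3.793 × A^0.17  ⇒  A^0.17 = 6/3.793 = 1.582
ln A = ln(1.582) / 0.17 = 0.4586 / 0.17 = 2.6974
A = e^2.6974 ≈ 14.84 km²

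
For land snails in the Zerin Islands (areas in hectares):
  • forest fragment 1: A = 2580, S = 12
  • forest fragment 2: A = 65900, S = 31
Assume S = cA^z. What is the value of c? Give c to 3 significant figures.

z = ln(S₂/S₁) / ln(A₂/A₁) = ln(31/12) / ln(65900/2580) = 0.9491 / 3.2403 = 0.2929
c = S₁ / A₁^z = 12 / 2580^0.2929 = 12 / 9.983 = 1.202

1.20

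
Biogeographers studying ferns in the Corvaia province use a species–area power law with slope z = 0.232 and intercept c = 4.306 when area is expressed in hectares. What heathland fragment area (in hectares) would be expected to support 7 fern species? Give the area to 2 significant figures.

8.1 hectares

7 = 4.306 × A^0.232  ⇒  A^0.232 = 7/4.306 = 1.626
ln A = ln(1.626) / 0.232 = 0.4859 / 0.232 = 2.0944
A = e^2.0944 ≈ 8.121 hectares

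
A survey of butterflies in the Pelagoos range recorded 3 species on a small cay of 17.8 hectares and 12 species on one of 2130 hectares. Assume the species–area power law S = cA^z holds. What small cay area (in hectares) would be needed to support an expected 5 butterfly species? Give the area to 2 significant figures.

z = ln(12/3) / ln(2130/17.8) = 1.3863 / 4.7847 = 0.2897
c = 3 / 17.8^0.2897 = 3 / 2.303 = 1.303
A = (5/1.303)^(1/0.2897) ⇒ ln A = ln(3.838)/0.2897 = 4.6423
A = e^4.6423 ≈ 103.8 hectares

100 hectares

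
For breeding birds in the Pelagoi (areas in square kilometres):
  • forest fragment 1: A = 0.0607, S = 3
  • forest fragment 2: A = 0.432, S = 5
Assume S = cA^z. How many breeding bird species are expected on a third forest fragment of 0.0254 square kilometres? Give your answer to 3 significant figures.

2.39

z = ln(5/3) / ln(0.432/0.0607) = 0.5108 / 1.9625 = 0.2603
c = 3 / 0.0607^0.2603 = 3 / 0.4822 = 6.221
S₃ = 6.221 × 0.0254^0.2603 = 6.221 × 0.3844 ≈ 2.391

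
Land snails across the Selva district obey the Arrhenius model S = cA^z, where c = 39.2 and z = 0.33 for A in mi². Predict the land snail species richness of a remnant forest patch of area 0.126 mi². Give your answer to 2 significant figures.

20

S = 39.2 × 0.126^0.33
ln S = ln 39.2 + 0.33 × ln 0.126 = 3.6687 + 0.33 × -2.0715 = 2.9851
S = e^2.9851 ≈ 19.79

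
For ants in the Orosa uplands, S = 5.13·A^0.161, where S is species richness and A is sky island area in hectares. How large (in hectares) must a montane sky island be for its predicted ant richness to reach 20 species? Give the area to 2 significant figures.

4700 hectares

20 = 5.13 × A^0.161  ⇒  A^0.161 = 20/5.13 = 3.899
ln A = ln(3.899) / 0.161 = 1.3606 / 0.161 = 8.4511
A = e^8.4511 ≈ 4680 hectares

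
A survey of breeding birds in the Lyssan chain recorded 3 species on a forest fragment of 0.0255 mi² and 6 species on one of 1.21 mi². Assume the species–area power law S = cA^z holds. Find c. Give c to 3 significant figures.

z = ln(S₂/S₁) / ln(A₂/A₁) = ln(6/3) / ln(1.21/0.0255) = 0.6931 / 3.8597 = 0.1796
c = S₁ / A₁^z = 3 / 0.0255^0.1796 = 3 / 0.5174 = 5.798

5.80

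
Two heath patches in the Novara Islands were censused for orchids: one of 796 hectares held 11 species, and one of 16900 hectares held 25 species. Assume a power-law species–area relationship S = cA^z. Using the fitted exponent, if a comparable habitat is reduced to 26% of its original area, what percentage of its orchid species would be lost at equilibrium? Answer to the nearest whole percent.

30%

z = ln(25/11) / ln(16900/796) = 0.8210 / 3.0555 = 0.2687
S_new/S_old = (A_new/A_old)^z = 0.26^0.2687 = exp(0.2687 × -1.3471) = 0.6963
Fraction lost = 1 − 0.6963 = 0.3037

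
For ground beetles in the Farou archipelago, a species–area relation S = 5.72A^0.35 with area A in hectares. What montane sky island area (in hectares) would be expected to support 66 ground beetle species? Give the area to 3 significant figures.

66 = 5.72 × A^0.35  ⇒  A^0.35 = 66/5.72 = 11.54
ln A = ln(11.54) / 0.35 = 2.4457 / 0.35 = 6.9877
A = e^6.9877 ≈ 1083 hectares

1080 hectares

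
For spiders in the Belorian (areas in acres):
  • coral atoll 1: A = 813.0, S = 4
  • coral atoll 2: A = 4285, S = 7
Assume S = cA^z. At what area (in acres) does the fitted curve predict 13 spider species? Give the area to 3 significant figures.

26900 acres

z = ln(7/4) / ln(4285/813) = 0.5596 / 1.6621 = 0.3367
c = 4 / 813^0.3367 = 4 / 9.545 = 0.4191
A = (13/0.4191)^(1/0.3367) ⇒ ln A = ln(31.02)/0.3367 = 10.2015
A = e^10.2015 ≈ 26944 acres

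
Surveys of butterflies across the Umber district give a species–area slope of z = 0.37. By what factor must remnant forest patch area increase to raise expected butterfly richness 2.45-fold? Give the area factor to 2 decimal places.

11.27

(A₂/A₁)^0.37 = 2.45, so A₂/A₁ = 2.45^(1/0.37) = 2.45^2.703
ln(A₂/A₁) = ln 2.45 / 0.37 = 0.8961 / 0.37 = 2.4219
A₂/A₁ = e^2.4219 ≈ 11.27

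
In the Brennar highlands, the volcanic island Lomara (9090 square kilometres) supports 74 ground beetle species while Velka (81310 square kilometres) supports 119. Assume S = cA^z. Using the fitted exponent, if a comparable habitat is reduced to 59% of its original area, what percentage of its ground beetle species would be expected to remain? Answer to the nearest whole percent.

89%

z = ln(119/74) / ln(81310/9090) = 0.4751 / 2.1911 = 0.2168
S_new/S_old = (A_new/A_old)^z = 0.59^0.2168 = exp(0.2168 × -0.5276) = 0.8919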